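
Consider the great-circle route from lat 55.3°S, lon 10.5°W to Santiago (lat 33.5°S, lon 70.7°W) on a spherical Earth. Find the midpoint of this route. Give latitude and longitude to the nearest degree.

Write both endpoints as unit vectors p₁, p₂ with components (cos φ cos λ, cos φ sin λ, sin φ).
The central angle between the endpoints is δ = arccos(p₁·p₂) ≈ 0.810 rad (46.4°).
Interpolate at f = 1/2 with slerp weights a = sin((1−f)δ)/sin δ ≈ 0.544, b = sin(fδ)/sin δ ≈ 0.544.
p = a·p₁ + b·p₂ ≈ (0.454, -0.485, -0.747); φ = arcsin(p_z) ≈ -48.37°, λ = atan2(p_y, p_x) ≈ -46.84°.

≈ lat 48°S, lon 47°W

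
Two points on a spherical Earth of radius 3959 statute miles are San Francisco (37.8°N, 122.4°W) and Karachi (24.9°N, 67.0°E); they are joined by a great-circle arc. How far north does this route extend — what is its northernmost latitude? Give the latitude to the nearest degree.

The great circle lies in the plane with unit normal n̂ = (p₁ × p₂)/|p₁ × p₂|.
Here n̂_z ≈ -0.131; the vertex latitude is φ_max = arccos|n̂_z| ≈ 82.5°.
Check via Clairaut: cos φ_max = |cos φ₁| · sin C = cos(37.8°)·sin(9.5°) ≈ 0.131, again giving ≈ 82.5°.

≈ 82°N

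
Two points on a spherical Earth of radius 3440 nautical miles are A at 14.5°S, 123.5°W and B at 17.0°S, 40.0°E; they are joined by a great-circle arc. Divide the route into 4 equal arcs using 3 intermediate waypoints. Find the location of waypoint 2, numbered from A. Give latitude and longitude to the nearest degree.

≈ 63°S, 44°W

Write both endpoints as unit vectors p₁, p₂ with components (cos φ cos λ, cos φ sin λ, sin φ).
The central angle between the endpoints is δ = arccos(p₁·p₂) ≈ 2.523 rad (144.5°).
Interpolate at f = 2/4 with slerp weights a = sin((1−f)δ)/sin δ ≈ 1.642, b = sin(fδ)/sin δ ≈ 1.642.
p = a·p₁ + b·p₂ ≈ (0.325, -0.316, -0.891); φ = arcsin(p_z) ≈ -63.01°, λ = atan2(p_y, p_x) ≈ -44.18°.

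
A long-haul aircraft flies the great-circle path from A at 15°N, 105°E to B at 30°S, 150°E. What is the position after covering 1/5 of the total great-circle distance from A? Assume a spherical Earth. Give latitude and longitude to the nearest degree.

≈ 6°N, 114°E

Convert each endpoint to a unit vector on the sphere (x = cos φ cos λ, y = cos φ sin λ, z = sin φ).
The central angle between the endpoints is δ = arccos(p₁·p₂) ≈ 1.090 rad (62.5°).
Interpolate at f = 1/5 with slerp weights a = sin((1−f)δ)/sin δ ≈ 0.864, b = sin(fδ)/sin δ ≈ 0.244.
p = a·p₁ + b·p₂ ≈ (-0.399, 0.911, 0.102); φ = arcsin(p_z) ≈ 5.83°, λ = atan2(p_y, p_x) ≈ 113.64°.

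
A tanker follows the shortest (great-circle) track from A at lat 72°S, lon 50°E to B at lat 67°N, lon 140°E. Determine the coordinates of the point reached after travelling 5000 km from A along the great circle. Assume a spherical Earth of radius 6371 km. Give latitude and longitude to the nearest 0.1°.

Convert each endpoint to a unit vector on the sphere (x = cos φ cos λ, y = cos φ sin λ, z = sin φ).
The central angle between the endpoints is δ = arccos(p₁·p₂) ≈ 2.637 rad (151.1°). The total great-circle distance is δ·R ≈ 2.637 × 6371 ≈ 16801 km, so the target fraction is f = 5000/16801 ≈ 0.298.
Interpolate at f ≈ 0.298 with slerp weights a = sin((1−f)δ)/sin δ ≈ 1.988, b = sin(fδ)/sin δ ≈ 1.462.
p = a·p₁ + b·p₂ ≈ (-0.043, 0.838, -0.544); φ = arcsin(p_z) ≈ -32.98°, λ = atan2(p_y, p_x) ≈ 92.93°.

≈ lat 33.0°S, lon 92.9°E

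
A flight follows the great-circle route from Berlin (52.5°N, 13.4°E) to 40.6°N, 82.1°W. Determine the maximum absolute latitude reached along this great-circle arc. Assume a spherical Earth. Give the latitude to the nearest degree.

The great circle lies in the plane with unit normal n̂ = (p₁ × p₂)/|p₁ × p₂|.
Here n̂_z ≈ -0.522; the vertex latitude is φ_max = arccos|n̂_z| ≈ 58.5°.

≈ 59°N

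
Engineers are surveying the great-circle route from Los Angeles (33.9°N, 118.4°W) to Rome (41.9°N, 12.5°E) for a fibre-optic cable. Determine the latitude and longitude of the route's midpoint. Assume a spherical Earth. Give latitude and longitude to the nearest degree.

Convert each endpoint to a unit vector on the sphere (x = cos φ cos λ, y = cos φ sin λ, z = sin φ).
The central angle between the endpoints is δ = arccos(p₁·p₂) ≈ 1.603 rad (91.8°).
Interpolate at f = 1/2 with slerp weights a = sin((1−f)δ)/sin δ ≈ 0.719, b = sin(fδ)/sin δ ≈ 0.719.
p = a·p₁ + b·p₂ ≈ (0.239, -0.409, 0.881); φ = arcsin(p_z) ≈ 61.74°, λ = atan2(p_y, p_x) ≈ -59.75°.

≈ 62°N, 60°W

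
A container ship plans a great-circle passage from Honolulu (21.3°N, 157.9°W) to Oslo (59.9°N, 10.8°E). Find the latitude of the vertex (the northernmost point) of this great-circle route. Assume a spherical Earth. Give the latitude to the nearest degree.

≈ 85°N

The great circle lies in the plane with unit normal n̂ = (p₁ × p₂)/|p₁ × p₂|.
Here n̂_z ≈ +0.093; the vertex latitude is φ_max = arccos|n̂_z| ≈ 84.7°.
Check via Clairaut: cos φ_max = |cos φ₁| · sin C = cos(21.3°)·sin(5.7°) ≈ 0.093, again giving ≈ 84.7°.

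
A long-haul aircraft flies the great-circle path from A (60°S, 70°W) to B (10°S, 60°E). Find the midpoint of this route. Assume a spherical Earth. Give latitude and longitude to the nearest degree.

≈ (54°S, 30°E)

Convert each endpoint to a unit vector on the sphere (x = cos φ cos λ, y = cos φ sin λ, z = sin φ).
The central angle between the endpoints is δ = arccos(p₁·p₂) ≈ 1.738 rad (99.6°).
Interpolate at f = 1/2 with slerp weights a = sin((1−f)δ)/sin δ ≈ 0.774, b = sin(fδ)/sin δ ≈ 0.774.
p = a·p₁ + b·p₂ ≈ (0.514, 0.297, -0.805); φ = arcsin(p_z) ≈ -53.62°, λ = atan2(p_y, p_x) ≈ 30.00°.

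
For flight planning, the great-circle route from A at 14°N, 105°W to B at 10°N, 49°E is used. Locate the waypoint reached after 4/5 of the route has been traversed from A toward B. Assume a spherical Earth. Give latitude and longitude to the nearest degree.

≈ 28°N, 25°E

Convert each endpoint to a unit vector on the sphere (x = cos φ cos λ, y = cos φ sin λ, z = sin φ).
The central angle between the endpoints is δ = arccos(p₁·p₂) ≈ 2.527 rad (144.8°).
Interpolate at f = 4/5 with slerp weights a = sin((1−f)δ)/sin δ ≈ 0.839, b = sin(fδ)/sin δ ≈ 1.560.
p = a·p₁ + b·p₂ ≈ (0.797, 0.373, 0.474); φ = arcsin(p_z) ≈ 28.29°, λ = atan2(p_y, p_x) ≈ 25.08°.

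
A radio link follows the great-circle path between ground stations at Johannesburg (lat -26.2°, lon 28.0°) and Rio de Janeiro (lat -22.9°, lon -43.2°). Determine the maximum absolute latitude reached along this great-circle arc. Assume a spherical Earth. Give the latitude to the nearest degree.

≈ -29°

The great circle lies in the plane with unit normal n̂ = (p₁ × p₂)/|p₁ × p₂|.
Here n̂_z ≈ -0.870; the vertex latitude is φ_max = arccos|n̂_z| ≈ 29.5°.
Check via Clairaut: cos φ_max = |cos φ₁| · sin C = cos(26.2°)·sin(104.0°) ≈ 0.870, again giving ≈ 29.5°.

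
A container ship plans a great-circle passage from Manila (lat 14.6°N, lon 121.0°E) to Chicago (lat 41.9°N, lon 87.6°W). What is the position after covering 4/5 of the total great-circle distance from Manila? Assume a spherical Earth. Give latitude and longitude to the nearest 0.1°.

≈ lat 59.9°N, lon 112.2°W

Write both endpoints as unit vectors p₁, p₂ with components (cos φ cos λ, cos φ sin λ, sin φ).
The central angle between the endpoints is δ = arccos(p₁·p₂) ≈ 2.053 rad (117.6°).
Interpolate at f = 4/5 with slerp weights a = sin((1−f)δ)/sin δ ≈ 0.451, b = sin(fδ)/sin δ ≈ 1.126.
p = a·p₁ + b·p₂ ≈ (-0.190, -0.464, 0.866); φ = arcsin(p_z) ≈ 59.95°, λ = atan2(p_y, p_x) ≈ -112.24°.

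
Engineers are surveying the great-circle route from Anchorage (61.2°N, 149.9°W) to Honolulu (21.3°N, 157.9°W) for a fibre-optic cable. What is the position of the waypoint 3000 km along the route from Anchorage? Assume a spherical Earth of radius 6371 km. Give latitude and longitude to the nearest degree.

≈ 35°N, 156°W

Convert each endpoint to a unit vector on the sphere (x = cos φ cos λ, y = cos φ sin λ, z = sin φ).
The central angle between the endpoints is δ = arccos(p₁·p₂) ≈ 0.703 rad (40.3°). The total great-circle distance is δ·R ≈ 0.703 × 6371 ≈ 4480 km, so the target fraction is f = 3000/4480 ≈ 0.670.
Interpolate at f ≈ 0.670 with slerp weights a = sin((1−f)δ)/sin δ ≈ 0.356, b = sin(fδ)/sin δ ≈ 0.702.
p = a·p₁ + b·p₂ ≈ (-0.754, -0.332, 0.567); φ = arcsin(p_z) ≈ 34.53°, λ = atan2(p_y, p_x) ≈ -156.24°.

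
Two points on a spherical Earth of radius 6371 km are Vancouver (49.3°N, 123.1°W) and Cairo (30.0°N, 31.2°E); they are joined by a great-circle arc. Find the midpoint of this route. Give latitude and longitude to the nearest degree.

From cos δ = sin φ₁ sin φ₂ + cos φ₁ cos φ₂ cos Δλ, the central angle is δ ≈ 1.701 rad (97.5°).
Interpolate at f = 1/2 with slerp weights a = sin((1−f)δ)/sin δ ≈ 0.758, b = sin(fδ)/sin δ ≈ 0.758.
p = a·p₁ + b·p₂ ≈ (0.292, -0.074, 0.954); φ = arcsin(p_z) ≈ 72.49°, λ = atan2(p_y, p_x) ≈ -14.24°.

≈ (72°N, 14°W)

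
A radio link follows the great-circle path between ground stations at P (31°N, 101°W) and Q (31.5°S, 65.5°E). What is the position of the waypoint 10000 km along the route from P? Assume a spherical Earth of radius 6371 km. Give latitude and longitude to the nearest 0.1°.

Write both endpoints as unit vectors p₁, p₂ with components (cos φ cos λ, cos φ sin λ, sin φ).
The central angle between the endpoints is δ = arccos(p₁·p₂) ≈ 2.940 rad (168.5°). The total great-circle distance is δ·R ≈ 2.940 × 6371 ≈ 18731 km, so the target fraction is f = 10000/18731 ≈ 0.534.
Interpolate at f ≈ 0.534 with slerp weights a = sin((1−f)δ)/sin δ ≈ 4.897, b = sin(fδ)/sin δ ≈ 4.997.
p = a·p₁ + b·p₂ ≈ (0.966, -0.243, -0.089); φ = arcsin(p_z) ≈ -5.09°, λ = atan2(p_y, p_x) ≈ -14.15°.

≈ (5.1°S, 14.1°W)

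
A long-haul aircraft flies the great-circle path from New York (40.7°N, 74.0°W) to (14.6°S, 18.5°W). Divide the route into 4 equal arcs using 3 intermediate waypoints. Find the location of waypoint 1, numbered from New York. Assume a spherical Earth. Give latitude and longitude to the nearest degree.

Convert each endpoint to a unit vector on the sphere (x = cos φ cos λ, y = cos φ sin λ, z = sin φ).
The central angle between the endpoints is δ = arccos(p₁·p₂) ≈ 1.317 rad (75.5°).
Interpolate at f = 1/4 with slerp weights a = sin((1−f)δ)/sin δ ≈ 0.862, b = sin(fδ)/sin δ ≈ 0.334.
p = a·p₁ + b·p₂ ≈ (0.487, -0.731, 0.478); φ = arcsin(p_z) ≈ 28.57°, λ = atan2(p_y, p_x) ≈ -56.34°.

≈ (29°N, 56°W)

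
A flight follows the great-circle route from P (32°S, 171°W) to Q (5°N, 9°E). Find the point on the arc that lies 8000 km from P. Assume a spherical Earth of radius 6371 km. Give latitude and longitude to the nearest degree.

≈ (76°S, 9°E)

Convert each endpoint to a unit vector on the sphere (x = cos φ cos λ, y = cos φ sin λ, z = sin φ).
The central angle between the endpoints is δ = arccos(p₁·p₂) ≈ 2.670 rad (153.0°). The total great-circle distance is δ·R ≈ 2.670 × 6371 ≈ 17013 km, so the target fraction is f = 8000/17013 ≈ 0.470.
Interpolate at f ≈ 0.470 with slerp weights a = sin((1−f)δ)/sin δ ≈ 2.176, b = sin(fδ)/sin δ ≈ 2.094.
p = a·p₁ + b·p₂ ≈ (0.238, 0.038, -0.971); φ = arcsin(p_z) ≈ -76.05°, λ = atan2(p_y, p_x) ≈ 9.00°.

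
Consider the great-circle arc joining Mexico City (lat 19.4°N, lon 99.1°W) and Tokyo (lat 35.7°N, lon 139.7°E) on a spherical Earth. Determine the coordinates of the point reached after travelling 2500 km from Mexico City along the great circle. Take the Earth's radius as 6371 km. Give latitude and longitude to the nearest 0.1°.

≈ lat 34.1°N, lon 118.2°W

Write both endpoints as unit vectors p₁, p₂ with components (cos φ cos λ, cos φ sin λ, sin φ).
The central angle between the endpoints is δ = arccos(p₁·p₂) ≈ 1.775 rad (101.7°). The total great-circle distance is δ·R ≈ 1.775 × 6371 ≈ 11310 km, so the target fraction is f = 2500/11310 ≈ 0.221.
Interpolate at f ≈ 0.221 with slerp weights a = sin((1−f)δ)/sin δ ≈ 1.003, b = sin(fδ)/sin δ ≈ 0.391.
p = a·p₁ + b·p₂ ≈ (-0.392, -0.729, 0.561); φ = arcsin(p_z) ≈ 34.13°, λ = atan2(p_y, p_x) ≈ -118.23°.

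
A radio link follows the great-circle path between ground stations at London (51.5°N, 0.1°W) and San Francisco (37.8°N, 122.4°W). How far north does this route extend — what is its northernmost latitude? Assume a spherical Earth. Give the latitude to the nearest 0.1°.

The great circle lies in the plane with unit normal n̂ = (p₁ × p₂)/|p₁ × p₂|.
Here n̂_z ≈ -0.426; the vertex latitude is φ_max = arccos|n̂_z| ≈ 64.8°.
Check via Clairaut: cos φ_max = |cos φ₁| · sin C = cos(51.5°)·sin(43.2°) ≈ 0.426, again giving ≈ 64.8°.

≈ 64.8°N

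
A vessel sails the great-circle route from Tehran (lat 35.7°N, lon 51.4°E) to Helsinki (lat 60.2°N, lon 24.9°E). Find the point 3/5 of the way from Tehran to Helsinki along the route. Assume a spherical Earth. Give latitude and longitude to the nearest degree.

≈ lat 51°N, lon 39°E

Convert each endpoint to a unit vector on the sphere (x = cos φ cos λ, y = cos φ sin λ, z = sin φ).
The central angle between the endpoints is δ = arccos(p₁·p₂) ≈ 0.521 rad (29.8°).
Interpolate at f = 3/5 with slerp weights a = sin((1−f)δ)/sin δ ≈ 0.416, b = sin(fδ)/sin δ ≈ 0.618.
p = a·p₁ + b·p₂ ≈ (0.489, 0.393, 0.779); φ = arcsin(p_z) ≈ 51.14°, λ = atan2(p_y, p_x) ≈ 38.79°.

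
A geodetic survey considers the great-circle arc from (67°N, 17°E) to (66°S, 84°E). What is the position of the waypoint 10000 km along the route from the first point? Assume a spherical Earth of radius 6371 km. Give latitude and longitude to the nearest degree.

≈ (18°S, 56°E)

Write both endpoints as unit vectors p₁, p₂ with components (cos φ cos λ, cos φ sin λ, sin φ).
The central angle between the endpoints is δ = arccos(p₁·p₂) ≈ 2.464 rad (141.2°). The total great-circle distance is δ·R ≈ 2.464 × 6371 ≈ 15696 km, so the target fraction is f = 10000/15696 ≈ 0.637.
Interpolate at f ≈ 0.637 with slerp weights a = sin((1−f)δ)/sin δ ≈ 1.243, b = sin(fδ)/sin δ ≈ 1.594.
p = a·p₁ + b·p₂ ≈ (0.532, 0.787, -0.312); φ = arcsin(p_z) ≈ -18.20°, λ = atan2(p_y, p_x) ≈ 55.93°.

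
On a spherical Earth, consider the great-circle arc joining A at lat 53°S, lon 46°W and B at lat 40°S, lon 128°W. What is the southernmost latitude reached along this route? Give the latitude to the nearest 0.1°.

≈ 56.0°S

The great circle lies in the plane with unit normal n̂ = (p₁ × p₂)/|p₁ × p₂|.
Here n̂_z ≈ -0.559; the vertex latitude is φ_max = arccos|n̂_z| ≈ 56.0°.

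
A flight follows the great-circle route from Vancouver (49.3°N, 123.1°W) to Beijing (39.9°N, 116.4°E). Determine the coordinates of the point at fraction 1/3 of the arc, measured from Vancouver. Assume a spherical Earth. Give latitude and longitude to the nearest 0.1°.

≈ (62.9°N, 163.1°W)

Convert each endpoint to a unit vector on the sphere (x = cos φ cos λ, y = cos φ sin λ, z = sin φ).
The central angle between the endpoints is δ = arccos(p₁·p₂) ≈ 1.336 rad (76.6°).
Interpolate at f = 1/3 with slerp weights a = sin((1−f)δ)/sin δ ≈ 0.799, b = sin(fδ)/sin δ ≈ 0.443.
p = a·p₁ + b·p₂ ≈ (-0.436, -0.132, 0.890); φ = arcsin(p_z) ≈ 62.91°, λ = atan2(p_y, p_x) ≈ -163.11°.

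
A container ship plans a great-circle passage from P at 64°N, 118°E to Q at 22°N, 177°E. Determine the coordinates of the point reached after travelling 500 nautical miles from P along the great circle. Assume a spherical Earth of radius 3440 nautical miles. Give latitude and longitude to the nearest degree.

Convert each endpoint to a unit vector on the sphere (x = cos φ cos λ, y = cos φ sin λ, z = sin φ).
The central angle between the endpoints is δ = arccos(p₁·p₂) ≈ 0.993 rad (56.9°). The total great-circle distance is δ·R ≈ 0.993 × 3440 ≈ 3417 nmi, so the target fraction is f = 500/3417 ≈ 0.146.
Interpolate at f ≈ 0.146 with slerp weights a = sin((1−f)δ)/sin δ ≈ 0.895, b = sin(fδ)/sin δ ≈ 0.173.
p = a·p₁ + b·p₂ ≈ (-0.344, 0.355, 0.869); φ = arcsin(p_z) ≈ 60.37°, λ = atan2(p_y, p_x) ≈ 134.14°.

≈ 60°N, 134°E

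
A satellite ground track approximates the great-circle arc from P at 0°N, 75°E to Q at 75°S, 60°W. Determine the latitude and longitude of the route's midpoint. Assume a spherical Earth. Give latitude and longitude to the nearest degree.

Write both endpoints as unit vectors p₁, p₂ with components (cos φ cos λ, cos φ sin λ, sin φ).
The central angle between the endpoints is δ = arccos(p₁·p₂) ≈ 1.755 rad (100.5°).
Interpolate at f = 1/2 with slerp weights a = sin((1−f)δ)/sin δ ≈ 0.782, b = sin(fδ)/sin δ ≈ 0.782.
p = a·p₁ + b·p₂ ≈ (0.304, 0.580, -0.756); φ = arcsin(p_z) ≈ -49.08°, λ = atan2(p_y, p_x) ≈ 62.37°.

≈ 49°S, 62°E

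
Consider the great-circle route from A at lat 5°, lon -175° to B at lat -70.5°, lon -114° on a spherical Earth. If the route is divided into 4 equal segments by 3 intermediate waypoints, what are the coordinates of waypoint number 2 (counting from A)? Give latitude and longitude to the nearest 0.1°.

≈ lat -35.6°, lon -160.8°

Convert each endpoint to a unit vector on the sphere (x = cos φ cos λ, y = cos φ sin λ, z = sin φ).
The central angle between the endpoints is δ = arccos(p₁·p₂) ≈ 1.492 rad (85.5°).
Interpolate at f = 2/4 with slerp weights a = sin((1−f)δ)/sin δ ≈ 0.681, b = sin(fδ)/sin δ ≈ 0.681.
p = a·p₁ + b·p₂ ≈ (-0.768, -0.267, -0.582); φ = arcsin(p_z) ≈ -35.62°, λ = atan2(p_y, p_x) ≈ -160.85°.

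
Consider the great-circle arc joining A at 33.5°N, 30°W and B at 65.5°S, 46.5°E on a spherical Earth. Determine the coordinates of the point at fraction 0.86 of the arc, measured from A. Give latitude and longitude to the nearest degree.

≈ 55°S, 21°E

From cos δ = sin φ₁ sin φ₂ + cos φ₁ cos φ₂ cos Δλ, the central angle is δ ≈ 2.006 rad (114.9°).
Interpolate at f = 0.86 with slerp weights a = sin((1−f)δ)/sin δ ≈ 0.306, b = sin(fδ)/sin δ ≈ 1.090.
p = a·p₁ + b·p₂ ≈ (0.532, 0.200, -0.823); φ = arcsin(p_z) ≈ -55.37°, λ = atan2(p_y, p_x) ≈ 20.64°.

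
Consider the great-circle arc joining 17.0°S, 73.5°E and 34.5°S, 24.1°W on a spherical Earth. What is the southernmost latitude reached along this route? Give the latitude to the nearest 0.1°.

The great circle lies in the plane with unit normal n̂ = (p₁ × p₂)/|p₁ × p₂|.
Here n̂_z ≈ -0.783; the vertex latitude is φ_max = arccos|n̂_z| ≈ 38.5°.
Check via Clairaut: cos φ_max = |cos φ₁| · sin C = cos(17.0°)·sin(125.1°) ≈ 0.783, again giving ≈ 38.5°.

≈ 38.5°S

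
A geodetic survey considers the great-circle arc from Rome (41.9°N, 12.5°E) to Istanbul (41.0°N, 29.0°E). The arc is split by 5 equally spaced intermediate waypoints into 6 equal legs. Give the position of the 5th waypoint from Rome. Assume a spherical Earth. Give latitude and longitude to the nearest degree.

≈ 41°N, 26°E

Write both endpoints as unit vectors p₁, p₂ with components (cos φ cos λ, cos φ sin λ, sin φ).
The central angle between the endpoints is δ = arccos(p₁·p₂) ≈ 0.216 rad (12.4°).
Interpolate at f = 5/6 with slerp weights a = sin((1−f)δ)/sin δ ≈ 0.168, b = sin(fδ)/sin δ ≈ 0.835.
p = a·p₁ + b·p₂ ≈ (0.673, 0.333, 0.660); φ = arcsin(p_z) ≈ 41.31°, λ = atan2(p_y, p_x) ≈ 26.29°.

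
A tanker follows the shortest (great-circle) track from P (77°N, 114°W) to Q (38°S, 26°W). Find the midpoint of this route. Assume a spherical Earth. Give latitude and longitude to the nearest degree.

Convert each endpoint to a unit vector on the sphere (x = cos φ cos λ, y = cos φ sin λ, z = sin φ).
The central angle between the endpoints is δ = arccos(p₁·p₂) ≈ 2.206 rad (126.4°).
Interpolate at f = 1/2 with slerp weights a = sin((1−f)δ)/sin δ ≈ 1.109, b = sin(fδ)/sin δ ≈ 1.109.
p = a·p₁ + b·p₂ ≈ (0.684, -0.611, 0.398); φ = arcsin(p_z) ≈ 23.45°, λ = atan2(p_y, p_x) ≈ -41.77°.

≈ (23°N, 42°W)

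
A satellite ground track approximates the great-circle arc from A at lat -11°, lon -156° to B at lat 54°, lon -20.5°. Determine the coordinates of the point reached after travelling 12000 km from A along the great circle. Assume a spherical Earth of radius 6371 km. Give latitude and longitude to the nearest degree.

The haversine formula gives a central angle δ ≈ 2.172 rad (124.5°) between the endpoints. The total great-circle distance is δ·R ≈ 2.172 × 6371 ≈ 13840 km, so the target fraction is f = 12000/13840 ≈ 0.867.
Interpolate at f ≈ 0.867 with slerp weights a = sin((1−f)δ)/sin δ ≈ 0.345, b = sin(fδ)/sin δ ≈ 1.154.
p = a·p₁ + b·p₂ ≈ (0.326, -0.375, 0.868); φ = arcsin(p_z) ≈ 60.20°, λ = atan2(p_y, p_x) ≈ -49.07°.

≈ lat 60°, lon -49°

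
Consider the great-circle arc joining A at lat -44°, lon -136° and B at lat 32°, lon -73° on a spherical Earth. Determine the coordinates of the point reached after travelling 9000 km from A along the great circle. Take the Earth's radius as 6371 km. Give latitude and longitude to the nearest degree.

Convert each endpoint to a unit vector on the sphere (x = cos φ cos λ, y = cos φ sin λ, z = sin φ).
The central angle between the endpoints is δ = arccos(p₁·p₂) ≈ 1.662 rad (95.2°). The total great-circle distance is δ·R ≈ 1.662 × 6371 ≈ 10589 km, so the target fraction is f = 9000/10589 ≈ 0.850.
Interpolate at f ≈ 0.850 with slerp weights a = sin((1−f)δ)/sin δ ≈ 0.248, b = sin(fδ)/sin δ ≈ 0.992.
p = a·p₁ + b·p₂ ≈ (0.118, -0.928, 0.353); φ = arcsin(p_z) ≈ 20.69°, λ = atan2(p_y, p_x) ≈ -82.78°.

≈ lat 21°, lon -83°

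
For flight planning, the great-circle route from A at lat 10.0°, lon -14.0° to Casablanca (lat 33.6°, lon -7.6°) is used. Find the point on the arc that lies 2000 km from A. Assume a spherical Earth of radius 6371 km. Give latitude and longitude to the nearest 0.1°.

Convert each endpoint to a unit vector on the sphere (x = cos φ cos λ, y = cos φ sin λ, z = sin φ).
The central angle between the endpoints is δ = arccos(p₁·p₂) ≈ 0.424 rad (24.3°). The total great-circle distance is δ·R ≈ 0.424 × 6371 ≈ 2704 km, so the target fraction is f = 2000/2704 ≈ 0.740.
Interpolate at f ≈ 0.740 with slerp weights a = sin((1−f)δ)/sin δ ≈ 0.268, b = sin(fδ)/sin δ ≈ 0.750.
p = a·p₁ + b·p₂ ≈ (0.875, -0.146, 0.461); φ = arcsin(p_z) ≈ 27.48°, λ = atan2(p_y, p_x) ≈ -9.50°.

≈ lat 27.5°, lon -9.5°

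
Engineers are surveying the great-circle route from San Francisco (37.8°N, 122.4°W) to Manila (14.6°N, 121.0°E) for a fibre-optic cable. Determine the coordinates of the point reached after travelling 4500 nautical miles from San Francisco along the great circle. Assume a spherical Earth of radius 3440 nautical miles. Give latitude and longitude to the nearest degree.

≈ 31°N, 143°E

Write both endpoints as unit vectors p₁, p₂ with components (cos φ cos λ, cos φ sin λ, sin φ).
The central angle between the endpoints is δ = arccos(p₁·p₂) ≈ 1.760 rad (100.8°). The total great-circle distance is δ·R ≈ 1.760 × 3440 ≈ 6054 nmi, so the target fraction is f = 4500/6054 ≈ 0.743.
Interpolate at f ≈ 0.743 with slerp weights a = sin((1−f)δ)/sin δ ≈ 0.444, b = sin(fδ)/sin δ ≈ 0.983.
p = a·p₁ + b·p₂ ≈ (-0.678, 0.519, 0.520); φ = arcsin(p_z) ≈ 31.35°, λ = atan2(p_y, p_x) ≈ 142.57°.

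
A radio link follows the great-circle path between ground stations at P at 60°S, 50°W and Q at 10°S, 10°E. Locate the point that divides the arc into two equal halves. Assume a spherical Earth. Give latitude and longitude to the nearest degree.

≈ 38°S, 9°W

Write both endpoints as unit vectors p₁, p₂ with components (cos φ cos λ, cos φ sin λ, sin φ).
The central angle between the endpoints is δ = arccos(p₁·p₂) ≈ 1.163 rad (66.6°).
Interpolate at f = 1/2 with slerp weights a = sin((1−f)δ)/sin δ ≈ 0.598, b = sin(fδ)/sin δ ≈ 0.598.
p = a·p₁ + b·p₂ ≈ (0.773, -0.127, -0.622); φ = arcsin(p_z) ≈ -38.47°, λ = atan2(p_y, p_x) ≈ -9.32°.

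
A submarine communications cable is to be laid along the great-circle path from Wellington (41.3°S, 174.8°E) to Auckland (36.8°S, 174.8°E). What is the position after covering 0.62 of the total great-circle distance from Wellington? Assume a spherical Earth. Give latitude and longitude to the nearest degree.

Convert each endpoint to a unit vector on the sphere (x = cos φ cos λ, y = cos φ sin λ, z = sin φ).
The central angle between the endpoints is δ = arccos(p₁·p₂) ≈ 0.079 rad (4.5°).
Interpolate at f = 0.62 with slerp weights a = sin((1−f)δ)/sin δ ≈ 0.380, b = sin(fδ)/sin δ ≈ 0.620.
p = a·p₁ + b·p₂ ≈ (-0.779, 0.071, -0.623); φ = arcsin(p_z) ≈ -38.51°, λ = atan2(p_y, p_x) ≈ 174.80°.

≈ 39°S, 175°E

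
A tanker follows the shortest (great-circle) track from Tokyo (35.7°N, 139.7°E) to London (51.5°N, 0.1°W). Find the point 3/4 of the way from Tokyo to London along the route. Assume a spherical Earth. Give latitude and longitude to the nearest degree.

Convert each endpoint to a unit vector on the sphere (x = cos φ cos λ, y = cos φ sin λ, z = sin φ).
The central angle between the endpoints is δ = arccos(p₁·p₂) ≈ 1.500 rad (86.0°).
Interpolate at f = 3/4 with slerp weights a = sin((1−f)δ)/sin δ ≈ 0.367, b = sin(fδ)/sin δ ≈ 0.905.
p = a·p₁ + b·p₂ ≈ (0.336, 0.192, 0.922); φ = arcsin(p_z) ≈ 67.25°, λ = atan2(p_y, p_x) ≈ 29.76°.

≈ (67°N, 30°E)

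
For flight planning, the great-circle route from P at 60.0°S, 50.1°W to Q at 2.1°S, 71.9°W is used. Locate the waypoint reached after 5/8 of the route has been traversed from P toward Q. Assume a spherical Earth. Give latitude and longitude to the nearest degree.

Convert each endpoint to a unit vector on the sphere (x = cos φ cos λ, y = cos φ sin λ, z = sin φ).
The central angle between the endpoints is δ = arccos(p₁·p₂) ≈ 1.052 rad (60.3°).
Interpolate at f = 5/8 with slerp weights a = sin((1−f)δ)/sin δ ≈ 0.443, b = sin(fδ)/sin δ ≈ 0.704.
p = a·p₁ + b·p₂ ≈ (0.360, -0.838, -0.409); φ = arcsin(p_z) ≈ -24.15°, λ = atan2(p_y, p_x) ≈ -66.73°.

≈ 24°S, 67°W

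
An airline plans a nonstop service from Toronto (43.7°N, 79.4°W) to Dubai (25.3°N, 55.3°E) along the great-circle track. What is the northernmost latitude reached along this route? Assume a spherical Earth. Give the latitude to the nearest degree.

≈ 62°N

The great circle lies in the plane with unit normal n̂ = (p₁ × p₂)/|p₁ × p₂|.
Here n̂_z ≈ +0.471; the vertex latitude is φ_max = arccos|n̂_z| ≈ 61.9°.
Check via Clairaut: cos φ_max = |cos φ₁| · sin C = cos(43.7°)·sin(40.7°) ≈ 0.471, again giving ≈ 61.9°.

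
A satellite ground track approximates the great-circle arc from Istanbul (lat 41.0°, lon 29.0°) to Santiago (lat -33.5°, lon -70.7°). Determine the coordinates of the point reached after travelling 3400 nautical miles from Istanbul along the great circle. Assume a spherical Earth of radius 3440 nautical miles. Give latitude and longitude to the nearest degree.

≈ lat 7°, lon -23°

Write both endpoints as unit vectors p₁, p₂ with components (cos φ cos λ, cos φ sin λ, sin φ).
The central angle between the endpoints is δ = arccos(p₁·p₂) ≈ 2.058 rad (117.9°). The total great-circle distance is δ·R ≈ 2.058 × 3440 ≈ 7079 nmi, so the target fraction is f = 3400/7079 ≈ 0.480.
Interpolate at f ≈ 0.480 with slerp weights a = sin((1−f)δ)/sin δ ≈ 0.992, b = sin(fδ)/sin δ ≈ 0.945.
p = a·p₁ + b·p₂ ≈ (0.916, -0.381, 0.129); φ = arcsin(p_z) ≈ 7.44°, λ = atan2(p_y, p_x) ≈ -22.58°.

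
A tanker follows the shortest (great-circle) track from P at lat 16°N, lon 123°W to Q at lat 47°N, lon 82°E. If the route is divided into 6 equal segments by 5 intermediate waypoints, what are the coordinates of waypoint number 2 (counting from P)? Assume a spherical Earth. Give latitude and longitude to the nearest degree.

≈ lat 51°N, lon 141°W

Convert each endpoint to a unit vector on the sphere (x = cos φ cos λ, y = cos φ sin λ, z = sin φ).
The central angle between the endpoints is δ = arccos(p₁·p₂) ≈ 1.974 rad (113.1°).
Interpolate at f = 2/6 with slerp weights a = sin((1−f)δ)/sin δ ≈ 1.052, b = sin(fδ)/sin δ ≈ 0.665.
p = a·p₁ + b·p₂ ≈ (-0.488, -0.399, 0.776); φ = arcsin(p_z) ≈ 50.93°, λ = atan2(p_y, p_x) ≈ -140.70°.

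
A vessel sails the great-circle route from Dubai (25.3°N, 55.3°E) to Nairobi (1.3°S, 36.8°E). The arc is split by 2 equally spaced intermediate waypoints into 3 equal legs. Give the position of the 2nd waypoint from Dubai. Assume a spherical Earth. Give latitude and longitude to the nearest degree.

≈ 8°N, 43°E

Convert each endpoint to a unit vector on the sphere (x = cos φ cos λ, y = cos φ sin λ, z = sin φ).
The central angle between the endpoints is δ = arccos(p₁·p₂) ≈ 0.560 rad (32.1°).
Interpolate at f = 2/3 with slerp weights a = sin((1−f)δ)/sin δ ≈ 0.349, b = sin(fδ)/sin δ ≈ 0.687.
p = a·p₁ + b·p₂ ≈ (0.729, 0.671, 0.134); φ = arcsin(p_z) ≈ 7.68°, λ = atan2(p_y, p_x) ≈ 42.60°.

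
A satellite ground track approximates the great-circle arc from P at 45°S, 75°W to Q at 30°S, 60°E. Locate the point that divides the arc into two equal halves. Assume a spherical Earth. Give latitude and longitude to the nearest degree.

≈ 63°S, 6°E

Write both endpoints as unit vectors p₁, p₂ with components (cos φ cos λ, cos φ sin λ, sin φ).
The central angle between the endpoints is δ = arccos(p₁·p₂) ≈ 1.650 rad (94.6°).
Interpolate at f = 1/2 with slerp weights a = sin((1−f)δ)/sin δ ≈ 0.737, b = sin(fδ)/sin δ ≈ 0.737.
p = a·p₁ + b·p₂ ≈ (0.454, 0.049, -0.890); φ = arcsin(p_z) ≈ -62.83°, λ = atan2(p_y, p_x) ≈ 6.21°.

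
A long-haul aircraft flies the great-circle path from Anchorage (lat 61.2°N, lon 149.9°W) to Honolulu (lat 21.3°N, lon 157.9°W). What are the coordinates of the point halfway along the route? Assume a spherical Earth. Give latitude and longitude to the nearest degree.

≈ lat 41°N, lon 155°W

The haversine formula gives a central angle δ ≈ 0.703 rad (40.3°) between the endpoints.
Interpolate at f = 1/2 with slerp weights a = sin((1−f)δ)/sin δ ≈ 0.533, b = sin(fδ)/sin δ ≈ 0.533.
p = a·p₁ + b·p₂ ≈ (-0.682, -0.315, 0.660); φ = arcsin(p_z) ≈ 41.31°, λ = atan2(p_y, p_x) ≈ -155.18°.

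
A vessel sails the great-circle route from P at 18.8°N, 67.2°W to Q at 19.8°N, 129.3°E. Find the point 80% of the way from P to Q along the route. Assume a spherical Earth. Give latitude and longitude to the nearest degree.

From cos δ = sin φ₁ sin φ₂ + cos φ₁ cos φ₂ cos Δλ, the central angle is δ ≈ 2.411 rad (138.1°).
Interpolate at f = 0.80 with slerp weights a = sin((1−f)δ)/sin δ ≈ 0.695, b = sin(fδ)/sin δ ≈ 1.404.
p = a·p₁ + b·p₂ ≈ (-0.582, 0.415, 0.699); φ = arcsin(p_z) ≈ 44.38°, λ = atan2(p_y, p_x) ≈ 144.46°.

≈ 44°N, 144°E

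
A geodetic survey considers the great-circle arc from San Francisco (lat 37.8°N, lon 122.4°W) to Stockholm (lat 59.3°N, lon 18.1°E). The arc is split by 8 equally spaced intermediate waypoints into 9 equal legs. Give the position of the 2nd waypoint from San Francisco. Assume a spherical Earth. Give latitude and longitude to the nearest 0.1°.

Write both endpoints as unit vectors p₁, p₂ with components (cos φ cos λ, cos φ sin λ, sin φ).
The central angle between the endpoints is δ = arccos(p₁·p₂) ≈ 1.353 rad (77.5°).
Interpolate at f = 2/9 with slerp weights a = sin((1−f)δ)/sin δ ≈ 0.890, b = sin(fδ)/sin δ ≈ 0.303.
p = a·p₁ + b·p₂ ≈ (-0.229, -0.545, 0.806); φ = arcsin(p_z) ≈ 53.72°, λ = atan2(p_y, p_x) ≈ -112.82°.

≈ lat 53.7°N, lon 112.8°W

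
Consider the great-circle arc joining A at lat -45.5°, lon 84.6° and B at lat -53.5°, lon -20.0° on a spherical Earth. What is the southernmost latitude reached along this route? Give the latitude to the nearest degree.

The great circle lies in the plane with unit normal n̂ = (p₁ × p₂)/|p₁ × p₂|.
Here n̂_z ≈ -0.457; the vertex latitude is φ_max = arccos|n̂_z| ≈ 62.8°.

≈ -63°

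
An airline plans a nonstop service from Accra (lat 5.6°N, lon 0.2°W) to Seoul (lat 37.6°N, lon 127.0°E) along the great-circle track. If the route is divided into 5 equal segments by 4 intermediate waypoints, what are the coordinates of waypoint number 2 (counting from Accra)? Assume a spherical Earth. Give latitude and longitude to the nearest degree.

≈ lat 36°N, lon 38°E

The haversine formula gives a central angle δ ≈ 2.001 rad (114.7°) between the endpoints.
Interpolate at f = 2/5 with slerp weights a = sin((1−f)δ)/sin δ ≈ 1.026, b = sin(fδ)/sin δ ≈ 0.790.
p = a·p₁ + b·p₂ ≈ (0.644, 0.496, 0.582); φ = arcsin(p_z) ≈ 35.59°, λ = atan2(p_y, p_x) ≈ 37.59°.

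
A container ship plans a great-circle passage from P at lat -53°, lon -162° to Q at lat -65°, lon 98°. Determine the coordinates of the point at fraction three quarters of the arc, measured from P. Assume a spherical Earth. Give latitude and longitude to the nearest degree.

≈ lat -70°, lon 126°

The haversine formula gives a central angle δ ≈ 0.824 rad (47.2°) between the endpoints.
Interpolate at f = 3/4 with slerp weights a = sin((1−f)δ)/sin δ ≈ 0.279, b = sin(fδ)/sin δ ≈ 0.789.
p = a·p₁ + b·p₂ ≈ (-0.206, 0.279, -0.938); φ = arcsin(p_z) ≈ -69.73°, λ = atan2(p_y, p_x) ≈ 126.47°.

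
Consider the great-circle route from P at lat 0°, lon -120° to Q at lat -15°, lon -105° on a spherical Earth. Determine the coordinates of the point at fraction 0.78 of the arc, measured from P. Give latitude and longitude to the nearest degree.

≈ lat -12°, lon -108°

Write both endpoints as unit vectors p₁, p₂ with components (cos φ cos λ, cos φ sin λ, sin φ).
The central angle between the endpoints is δ = arccos(p₁·p₂) ≈ 0.368 rad (21.1°).
Interpolate at f = 0.78 with slerp weights a = sin((1−f)δ)/sin δ ≈ 0.225, b = sin(fδ)/sin δ ≈ 0.787.
p = a·p₁ + b·p₂ ≈ (-0.309, -0.929, -0.204); φ = arcsin(p_z) ≈ -11.75°, λ = atan2(p_y, p_x) ≈ -108.41°.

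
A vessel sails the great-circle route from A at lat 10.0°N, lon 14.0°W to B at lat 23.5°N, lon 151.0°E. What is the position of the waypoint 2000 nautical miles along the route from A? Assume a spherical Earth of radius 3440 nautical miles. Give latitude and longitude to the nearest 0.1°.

Convert each endpoint to a unit vector on the sphere (x = cos φ cos λ, y = cos φ sin λ, z = sin φ).
The central angle between the endpoints is δ = arccos(p₁·p₂) ≈ 2.503 rad (143.4°). The total great-circle distance is δ·R ≈ 2.503 × 3440 ≈ 8611 nmi, so the target fraction is f = 2000/8611 ≈ 0.232.
Interpolate at f ≈ 0.232 with slerp weights a = sin((1−f)δ)/sin δ ≈ 1.576, b = sin(fδ)/sin δ ≈ 0.922.
p = a·p₁ + b·p₂ ≈ (0.767, 0.034, 0.641); φ = arcsin(p_z) ≈ 39.88°, λ = atan2(p_y, p_x) ≈ 2.56°.

≈ lat 39.9°N, lon 2.6°E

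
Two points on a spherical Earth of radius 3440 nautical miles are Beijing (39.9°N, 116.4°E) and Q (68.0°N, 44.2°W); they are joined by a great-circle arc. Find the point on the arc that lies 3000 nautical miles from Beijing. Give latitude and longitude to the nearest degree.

Write both endpoints as unit vectors p₁, p₂ with components (cos φ cos λ, cos φ sin λ, sin φ).
The central angle between the endpoints is δ = arccos(p₁·p₂) ≈ 1.241 rad (71.1°). The total great-circle distance is δ·R ≈ 1.241 × 3440 ≈ 4270 nmi, so the target fraction is f = 3000/4270 ≈ 0.703.
Interpolate at f ≈ 0.703 with slerp weights a = sin((1−f)δ)/sin δ ≈ 0.381, b = sin(fδ)/sin δ ≈ 0.809.
p = a·p₁ + b·p₂ ≈ (0.087, 0.051, 0.995); φ = arcsin(p_z) ≈ 84.21°, λ = atan2(p_y, p_x) ≈ 30.14°.

≈ (84°N, 30°E)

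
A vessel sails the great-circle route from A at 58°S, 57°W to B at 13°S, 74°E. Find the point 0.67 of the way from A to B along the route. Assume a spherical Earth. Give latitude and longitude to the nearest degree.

The haversine formula gives a central angle δ ≈ 1.719 rad (98.5°) between the endpoints.
Interpolate at f = 0.67 with slerp weights a = sin((1−f)δ)/sin δ ≈ 0.543, b = sin(fδ)/sin δ ≈ 0.924.
p = a·p₁ + b·p₂ ≈ (0.405, 0.624, -0.669); φ = arcsin(p_z) ≈ -41.96°, λ = atan2(p_y, p_x) ≈ 57.01°.

≈ 42°S, 57°E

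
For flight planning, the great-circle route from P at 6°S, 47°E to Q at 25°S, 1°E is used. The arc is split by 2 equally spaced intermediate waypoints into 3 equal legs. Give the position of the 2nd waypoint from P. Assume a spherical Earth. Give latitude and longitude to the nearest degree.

≈ 20°S, 17°E

The haversine formula gives a central angle δ ≈ 0.836 rad (47.9°) between the endpoints.
Interpolate at f = 2/3 with slerp weights a = sin((1−f)δ)/sin δ ≈ 0.371, b = sin(fδ)/sin δ ≈ 0.713.
p = a·p₁ + b·p₂ ≈ (0.897, 0.281, -0.340); φ = arcsin(p_z) ≈ -19.88°, λ = atan2(p_y, p_x) ≈ 17.38°.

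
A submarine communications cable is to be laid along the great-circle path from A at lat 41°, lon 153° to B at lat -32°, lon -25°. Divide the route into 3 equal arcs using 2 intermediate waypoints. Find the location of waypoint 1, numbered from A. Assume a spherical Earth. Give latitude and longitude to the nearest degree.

≈ lat 78°, lon 23°

Convert each endpoint to a unit vector on the sphere (x = cos φ cos λ, y = cos φ sin λ, z = sin φ).
The central angle between the endpoints is δ = arccos(p₁·p₂) ≈ 2.982 rad (170.9°).
Interpolate at f = 1/3 with slerp weights a = sin((1−f)δ)/sin δ ≈ 5.754, b = sin(fδ)/sin δ ≈ 5.276.
p = a·p₁ + b·p₂ ≈ (0.186, 0.081, 0.979); φ = arcsin(p_z) ≈ 78.32°, λ = atan2(p_y, p_x) ≈ 23.50°.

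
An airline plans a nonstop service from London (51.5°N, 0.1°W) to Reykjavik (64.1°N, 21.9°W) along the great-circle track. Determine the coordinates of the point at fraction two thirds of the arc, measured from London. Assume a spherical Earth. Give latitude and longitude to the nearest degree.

The haversine formula gives a central angle δ ≈ 0.296 rad (17.0°) between the endpoints.
Interpolate at f = 2/3 with slerp weights a = sin((1−f)δ)/sin δ ≈ 0.338, b = sin(fδ)/sin δ ≈ 0.672.
p = a·p₁ + b·p₂ ≈ (0.483, -0.110, 0.869); φ = arcsin(p_z) ≈ 60.33°, λ = atan2(p_y, p_x) ≈ -12.82°.

≈ 60°N, 13°W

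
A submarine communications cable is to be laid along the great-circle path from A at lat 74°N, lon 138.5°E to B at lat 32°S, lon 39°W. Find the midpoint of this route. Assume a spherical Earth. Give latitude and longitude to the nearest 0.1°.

Convert each endpoint to a unit vector on the sphere (x = cos φ cos λ, y = cos φ sin λ, z = sin φ).
The central angle between the endpoints is δ = arccos(p₁·p₂) ≈ 2.408 rad (138.0°).
Interpolate at f = 1/2 with slerp weights a = sin((1−f)δ)/sin δ ≈ 1.395, b = sin(fδ)/sin δ ≈ 1.395.
p = a·p₁ + b·p₂ ≈ (0.631, -0.490, 0.602); φ = arcsin(p_z) ≈ 36.98°, λ = atan2(p_y, p_x) ≈ -37.80°.

≈ lat 37.0°N, lon 37.8°W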